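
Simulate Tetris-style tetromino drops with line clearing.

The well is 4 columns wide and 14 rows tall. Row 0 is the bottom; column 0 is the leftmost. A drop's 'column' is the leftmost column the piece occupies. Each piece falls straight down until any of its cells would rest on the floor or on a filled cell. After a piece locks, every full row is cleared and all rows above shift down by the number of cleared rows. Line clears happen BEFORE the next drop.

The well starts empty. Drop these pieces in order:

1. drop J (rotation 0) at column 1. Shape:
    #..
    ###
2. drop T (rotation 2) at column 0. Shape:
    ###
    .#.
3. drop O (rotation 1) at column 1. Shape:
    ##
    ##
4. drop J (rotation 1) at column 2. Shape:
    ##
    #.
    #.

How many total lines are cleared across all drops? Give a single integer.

Answer: 0

Derivation:
Drop 1: J rot0 at col 1 lands with bottom-row=0; cleared 0 line(s) (total 0); column heights now [0 2 1 1], max=2
Drop 2: T rot2 at col 0 lands with bottom-row=2; cleared 0 line(s) (total 0); column heights now [4 4 4 1], max=4
Drop 3: O rot1 at col 1 lands with bottom-row=4; cleared 0 line(s) (total 0); column heights now [4 6 6 1], max=6
Drop 4: J rot1 at col 2 lands with bottom-row=6; cleared 0 line(s) (total 0); column heights now [4 6 9 9], max=9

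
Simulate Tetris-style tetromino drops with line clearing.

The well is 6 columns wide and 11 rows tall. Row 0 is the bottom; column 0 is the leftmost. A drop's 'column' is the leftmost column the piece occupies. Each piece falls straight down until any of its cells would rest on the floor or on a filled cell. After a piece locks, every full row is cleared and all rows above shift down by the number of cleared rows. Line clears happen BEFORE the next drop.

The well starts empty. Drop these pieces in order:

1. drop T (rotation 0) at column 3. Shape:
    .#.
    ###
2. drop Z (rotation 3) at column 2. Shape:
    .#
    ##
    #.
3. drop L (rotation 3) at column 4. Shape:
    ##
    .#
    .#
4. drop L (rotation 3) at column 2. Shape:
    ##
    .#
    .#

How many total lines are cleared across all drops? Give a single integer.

Answer: 0

Derivation:
Drop 1: T rot0 at col 3 lands with bottom-row=0; cleared 0 line(s) (total 0); column heights now [0 0 0 1 2 1], max=2
Drop 2: Z rot3 at col 2 lands with bottom-row=0; cleared 0 line(s) (total 0); column heights now [0 0 2 3 2 1], max=3
Drop 3: L rot3 at col 4 lands with bottom-row=1; cleared 0 line(s) (total 0); column heights now [0 0 2 3 4 4], max=4
Drop 4: L rot3 at col 2 lands with bottom-row=3; cleared 0 line(s) (total 0); column heights now [0 0 6 6 4 4], max=6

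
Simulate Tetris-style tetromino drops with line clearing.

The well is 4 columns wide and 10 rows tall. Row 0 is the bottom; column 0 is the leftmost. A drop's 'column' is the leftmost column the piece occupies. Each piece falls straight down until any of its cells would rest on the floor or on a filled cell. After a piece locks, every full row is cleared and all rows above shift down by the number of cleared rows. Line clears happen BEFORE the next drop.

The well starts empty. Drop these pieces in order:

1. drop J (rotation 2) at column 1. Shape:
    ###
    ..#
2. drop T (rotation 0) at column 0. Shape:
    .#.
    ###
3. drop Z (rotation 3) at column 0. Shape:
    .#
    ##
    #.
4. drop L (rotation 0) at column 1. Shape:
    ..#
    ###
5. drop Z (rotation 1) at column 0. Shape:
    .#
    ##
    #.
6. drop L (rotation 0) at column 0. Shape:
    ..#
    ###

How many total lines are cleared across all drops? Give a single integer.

Answer: 1

Derivation:
Drop 1: J rot2 at col 1 lands with bottom-row=0; cleared 0 line(s) (total 0); column heights now [0 2 2 2], max=2
Drop 2: T rot0 at col 0 lands with bottom-row=2; cleared 0 line(s) (total 0); column heights now [3 4 3 2], max=4
Drop 3: Z rot3 at col 0 lands with bottom-row=3; cleared 0 line(s) (total 0); column heights now [5 6 3 2], max=6
Drop 4: L rot0 at col 1 lands with bottom-row=6; cleared 0 line(s) (total 0); column heights now [5 7 7 8], max=8
Drop 5: Z rot1 at col 0 lands with bottom-row=6; cleared 1 line(s) (total 1); column heights now [7 8 3 7], max=8
Drop 6: L rot0 at col 0 lands with bottom-row=8; cleared 0 line(s) (total 1); column heights now [9 9 10 7], max=10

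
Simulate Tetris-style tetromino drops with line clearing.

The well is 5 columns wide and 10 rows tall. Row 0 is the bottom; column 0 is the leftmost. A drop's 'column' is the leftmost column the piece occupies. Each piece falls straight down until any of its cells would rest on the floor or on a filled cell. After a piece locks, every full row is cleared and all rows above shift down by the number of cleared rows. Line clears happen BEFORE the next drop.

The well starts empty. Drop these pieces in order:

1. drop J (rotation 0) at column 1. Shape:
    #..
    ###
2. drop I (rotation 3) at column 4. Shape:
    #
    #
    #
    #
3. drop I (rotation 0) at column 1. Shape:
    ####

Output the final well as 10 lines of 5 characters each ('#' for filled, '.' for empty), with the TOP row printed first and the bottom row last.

Drop 1: J rot0 at col 1 lands with bottom-row=0; cleared 0 line(s) (total 0); column heights now [0 2 1 1 0], max=2
Drop 2: I rot3 at col 4 lands with bottom-row=0; cleared 0 line(s) (total 0); column heights now [0 2 1 1 4], max=4
Drop 3: I rot0 at col 1 lands with bottom-row=4; cleared 0 line(s) (total 0); column heights now [0 5 5 5 5], max=5

Answer: .....
.....
.....
.....
.....
.####
....#
....#
.#..#
.####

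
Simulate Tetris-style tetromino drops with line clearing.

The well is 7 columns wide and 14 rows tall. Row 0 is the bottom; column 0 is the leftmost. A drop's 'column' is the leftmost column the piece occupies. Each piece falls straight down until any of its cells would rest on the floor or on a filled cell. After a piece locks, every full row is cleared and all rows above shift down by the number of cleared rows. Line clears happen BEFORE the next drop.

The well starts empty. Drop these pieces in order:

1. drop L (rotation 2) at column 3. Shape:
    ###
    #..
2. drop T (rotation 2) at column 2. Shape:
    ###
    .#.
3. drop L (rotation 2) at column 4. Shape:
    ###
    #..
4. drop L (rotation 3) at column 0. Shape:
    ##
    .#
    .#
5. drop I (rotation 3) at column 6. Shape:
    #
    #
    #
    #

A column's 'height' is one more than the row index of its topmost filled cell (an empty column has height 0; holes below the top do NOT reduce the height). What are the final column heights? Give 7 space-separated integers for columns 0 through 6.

Drop 1: L rot2 at col 3 lands with bottom-row=0; cleared 0 line(s) (total 0); column heights now [0 0 0 2 2 2 0], max=2
Drop 2: T rot2 at col 2 lands with bottom-row=2; cleared 0 line(s) (total 0); column heights now [0 0 4 4 4 2 0], max=4
Drop 3: L rot2 at col 4 lands with bottom-row=4; cleared 0 line(s) (total 0); column heights now [0 0 4 4 6 6 6], max=6
Drop 4: L rot3 at col 0 lands with bottom-row=0; cleared 0 line(s) (total 0); column heights now [3 3 4 4 6 6 6], max=6
Drop 5: I rot3 at col 6 lands with bottom-row=6; cleared 0 line(s) (total 0); column heights now [3 3 4 4 6 6 10], max=10

Answer: 3 3 4 4 6 6 10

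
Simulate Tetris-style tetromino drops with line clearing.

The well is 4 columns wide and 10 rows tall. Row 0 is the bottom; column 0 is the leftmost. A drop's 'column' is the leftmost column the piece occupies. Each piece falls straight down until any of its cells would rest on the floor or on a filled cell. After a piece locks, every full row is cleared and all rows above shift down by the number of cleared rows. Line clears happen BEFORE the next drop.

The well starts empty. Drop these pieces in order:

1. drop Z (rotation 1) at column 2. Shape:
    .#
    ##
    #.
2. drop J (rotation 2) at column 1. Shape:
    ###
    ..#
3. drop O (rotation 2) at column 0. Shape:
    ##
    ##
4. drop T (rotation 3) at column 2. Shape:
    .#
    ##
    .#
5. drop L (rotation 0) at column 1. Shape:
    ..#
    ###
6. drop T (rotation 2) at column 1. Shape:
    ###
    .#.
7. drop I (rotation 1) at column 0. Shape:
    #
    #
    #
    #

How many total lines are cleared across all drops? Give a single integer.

Answer: 3

Derivation:
Drop 1: Z rot1 at col 2 lands with bottom-row=0; cleared 0 line(s) (total 0); column heights now [0 0 2 3], max=3
Drop 2: J rot2 at col 1 lands with bottom-row=3; cleared 0 line(s) (total 0); column heights now [0 5 5 5], max=5
Drop 3: O rot2 at col 0 lands with bottom-row=5; cleared 0 line(s) (total 0); column heights now [7 7 5 5], max=7
Drop 4: T rot3 at col 2 lands with bottom-row=5; cleared 1 line(s) (total 1); column heights now [6 6 5 7], max=7
Drop 5: L rot0 at col 1 lands with bottom-row=7; cleared 0 line(s) (total 1); column heights now [6 8 8 9], max=9
Drop 6: T rot2 at col 1 lands with bottom-row=8; cleared 0 line(s) (total 1); column heights now [6 10 10 10], max=10
Drop 7: I rot1 at col 0 lands with bottom-row=6; cleared 2 line(s) (total 3); column heights now [8 6 8 8], max=8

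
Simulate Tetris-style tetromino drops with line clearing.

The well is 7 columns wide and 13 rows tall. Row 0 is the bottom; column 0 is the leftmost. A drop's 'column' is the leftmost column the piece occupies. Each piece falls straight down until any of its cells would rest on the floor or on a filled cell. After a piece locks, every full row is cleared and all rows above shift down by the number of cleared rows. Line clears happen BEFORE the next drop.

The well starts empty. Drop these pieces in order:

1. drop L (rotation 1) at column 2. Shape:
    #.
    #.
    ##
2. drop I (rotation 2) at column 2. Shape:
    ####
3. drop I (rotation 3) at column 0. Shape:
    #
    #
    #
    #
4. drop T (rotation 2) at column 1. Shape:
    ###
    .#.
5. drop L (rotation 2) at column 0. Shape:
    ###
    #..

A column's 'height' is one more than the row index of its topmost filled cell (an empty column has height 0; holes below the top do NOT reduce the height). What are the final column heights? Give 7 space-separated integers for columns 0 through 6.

Answer: 7 7 7 6 4 4 0

Derivation:
Drop 1: L rot1 at col 2 lands with bottom-row=0; cleared 0 line(s) (total 0); column heights now [0 0 3 1 0 0 0], max=3
Drop 2: I rot2 at col 2 lands with bottom-row=3; cleared 0 line(s) (total 0); column heights now [0 0 4 4 4 4 0], max=4
Drop 3: I rot3 at col 0 lands with bottom-row=0; cleared 0 line(s) (total 0); column heights now [4 0 4 4 4 4 0], max=4
Drop 4: T rot2 at col 1 lands with bottom-row=4; cleared 0 line(s) (total 0); column heights now [4 6 6 6 4 4 0], max=6
Drop 5: L rot2 at col 0 lands with bottom-row=5; cleared 0 line(s) (total 0); column heights now [7 7 7 6 4 4 0], max=7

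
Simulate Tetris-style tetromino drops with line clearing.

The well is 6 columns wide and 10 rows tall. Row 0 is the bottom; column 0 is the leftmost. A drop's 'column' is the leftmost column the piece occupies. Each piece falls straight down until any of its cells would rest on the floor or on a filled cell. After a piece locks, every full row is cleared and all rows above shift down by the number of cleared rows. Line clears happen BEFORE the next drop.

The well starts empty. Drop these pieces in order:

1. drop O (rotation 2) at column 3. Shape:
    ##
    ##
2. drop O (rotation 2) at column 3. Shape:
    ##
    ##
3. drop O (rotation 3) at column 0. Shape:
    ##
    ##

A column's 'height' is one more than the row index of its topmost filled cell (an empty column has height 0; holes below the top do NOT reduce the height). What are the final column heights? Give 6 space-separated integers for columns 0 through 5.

Drop 1: O rot2 at col 3 lands with bottom-row=0; cleared 0 line(s) (total 0); column heights now [0 0 0 2 2 0], max=2
Drop 2: O rot2 at col 3 lands with bottom-row=2; cleared 0 line(s) (total 0); column heights now [0 0 0 4 4 0], max=4
Drop 3: O rot3 at col 0 lands with bottom-row=0; cleared 0 line(s) (total 0); column heights now [2 2 0 4 4 0], max=4

Answer: 2 2 0 4 4 0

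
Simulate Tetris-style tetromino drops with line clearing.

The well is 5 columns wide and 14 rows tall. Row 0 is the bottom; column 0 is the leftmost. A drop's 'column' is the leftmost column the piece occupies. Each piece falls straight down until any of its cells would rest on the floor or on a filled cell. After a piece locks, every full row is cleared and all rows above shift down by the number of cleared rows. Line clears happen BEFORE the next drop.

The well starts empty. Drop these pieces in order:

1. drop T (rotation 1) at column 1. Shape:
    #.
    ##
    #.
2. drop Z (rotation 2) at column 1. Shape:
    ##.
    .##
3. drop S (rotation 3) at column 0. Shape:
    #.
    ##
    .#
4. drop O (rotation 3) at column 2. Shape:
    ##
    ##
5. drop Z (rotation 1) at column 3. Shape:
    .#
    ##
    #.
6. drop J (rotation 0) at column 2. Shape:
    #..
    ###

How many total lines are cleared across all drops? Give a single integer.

Drop 1: T rot1 at col 1 lands with bottom-row=0; cleared 0 line(s) (total 0); column heights now [0 3 2 0 0], max=3
Drop 2: Z rot2 at col 1 lands with bottom-row=2; cleared 0 line(s) (total 0); column heights now [0 4 4 3 0], max=4
Drop 3: S rot3 at col 0 lands with bottom-row=4; cleared 0 line(s) (total 0); column heights now [7 6 4 3 0], max=7
Drop 4: O rot3 at col 2 lands with bottom-row=4; cleared 0 line(s) (total 0); column heights now [7 6 6 6 0], max=7
Drop 5: Z rot1 at col 3 lands with bottom-row=6; cleared 0 line(s) (total 0); column heights now [7 6 6 8 9], max=9
Drop 6: J rot0 at col 2 lands with bottom-row=9; cleared 0 line(s) (total 0); column heights now [7 6 11 10 10], max=11

Answer: 0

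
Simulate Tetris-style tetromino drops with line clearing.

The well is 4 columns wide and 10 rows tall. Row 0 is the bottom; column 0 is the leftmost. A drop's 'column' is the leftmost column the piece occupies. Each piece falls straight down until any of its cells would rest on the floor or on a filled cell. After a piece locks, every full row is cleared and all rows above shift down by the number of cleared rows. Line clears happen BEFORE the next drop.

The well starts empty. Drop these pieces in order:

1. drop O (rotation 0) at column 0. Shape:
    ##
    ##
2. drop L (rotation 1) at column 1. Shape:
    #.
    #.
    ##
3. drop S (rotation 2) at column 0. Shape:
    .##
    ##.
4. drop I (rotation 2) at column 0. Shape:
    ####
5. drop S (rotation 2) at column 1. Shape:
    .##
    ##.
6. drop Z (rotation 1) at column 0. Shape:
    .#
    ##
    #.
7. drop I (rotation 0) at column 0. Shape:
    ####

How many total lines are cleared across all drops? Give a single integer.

Drop 1: O rot0 at col 0 lands with bottom-row=0; cleared 0 line(s) (total 0); column heights now [2 2 0 0], max=2
Drop 2: L rot1 at col 1 lands with bottom-row=2; cleared 0 line(s) (total 0); column heights now [2 5 3 0], max=5
Drop 3: S rot2 at col 0 lands with bottom-row=5; cleared 0 line(s) (total 0); column heights now [6 7 7 0], max=7
Drop 4: I rot2 at col 0 lands with bottom-row=7; cleared 1 line(s) (total 1); column heights now [6 7 7 0], max=7
Drop 5: S rot2 at col 1 lands with bottom-row=7; cleared 0 line(s) (total 1); column heights now [6 8 9 9], max=9
Drop 6: Z rot1 at col 0 lands with bottom-row=7; cleared 1 line(s) (total 2); column heights now [8 9 8 0], max=9
Drop 7: I rot0 at col 0 lands with bottom-row=9; cleared 1 line(s) (total 3); column heights now [8 9 8 0], max=9

Answer: 3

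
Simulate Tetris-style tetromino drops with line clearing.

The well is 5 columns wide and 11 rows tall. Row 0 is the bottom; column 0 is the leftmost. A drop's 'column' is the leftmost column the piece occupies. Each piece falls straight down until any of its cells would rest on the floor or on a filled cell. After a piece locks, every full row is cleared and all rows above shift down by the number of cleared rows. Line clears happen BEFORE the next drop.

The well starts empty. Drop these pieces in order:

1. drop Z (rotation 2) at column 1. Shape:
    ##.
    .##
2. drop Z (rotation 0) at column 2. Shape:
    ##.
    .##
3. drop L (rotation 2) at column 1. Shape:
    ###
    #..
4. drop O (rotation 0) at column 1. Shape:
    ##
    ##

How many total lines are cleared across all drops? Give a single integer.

Answer: 0

Derivation:
Drop 1: Z rot2 at col 1 lands with bottom-row=0; cleared 0 line(s) (total 0); column heights now [0 2 2 1 0], max=2
Drop 2: Z rot0 at col 2 lands with bottom-row=1; cleared 0 line(s) (total 0); column heights now [0 2 3 3 2], max=3
Drop 3: L rot2 at col 1 lands with bottom-row=2; cleared 0 line(s) (total 0); column heights now [0 4 4 4 2], max=4
Drop 4: O rot0 at col 1 lands with bottom-row=4; cleared 0 line(s) (total 0); column heights now [0 6 6 4 2], max=6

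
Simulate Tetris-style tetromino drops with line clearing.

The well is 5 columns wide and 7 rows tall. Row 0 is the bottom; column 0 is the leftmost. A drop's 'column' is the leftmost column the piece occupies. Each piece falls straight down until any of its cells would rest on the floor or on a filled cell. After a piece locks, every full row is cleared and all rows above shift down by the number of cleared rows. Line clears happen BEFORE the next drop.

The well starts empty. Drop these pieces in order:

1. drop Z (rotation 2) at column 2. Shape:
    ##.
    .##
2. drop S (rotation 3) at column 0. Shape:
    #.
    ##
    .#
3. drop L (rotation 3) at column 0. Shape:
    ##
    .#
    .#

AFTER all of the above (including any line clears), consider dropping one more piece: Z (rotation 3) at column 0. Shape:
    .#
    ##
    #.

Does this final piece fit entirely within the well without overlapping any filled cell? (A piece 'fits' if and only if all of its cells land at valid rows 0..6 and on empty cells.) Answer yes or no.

Drop 1: Z rot2 at col 2 lands with bottom-row=0; cleared 0 line(s) (total 0); column heights now [0 0 2 2 1], max=2
Drop 2: S rot3 at col 0 lands with bottom-row=0; cleared 0 line(s) (total 0); column heights now [3 2 2 2 1], max=3
Drop 3: L rot3 at col 0 lands with bottom-row=2; cleared 0 line(s) (total 0); column heights now [5 5 2 2 1], max=5
Test piece Z rot3 at col 0 (width 2): heights before test = [5 5 2 2 1]; fits = False

Answer: no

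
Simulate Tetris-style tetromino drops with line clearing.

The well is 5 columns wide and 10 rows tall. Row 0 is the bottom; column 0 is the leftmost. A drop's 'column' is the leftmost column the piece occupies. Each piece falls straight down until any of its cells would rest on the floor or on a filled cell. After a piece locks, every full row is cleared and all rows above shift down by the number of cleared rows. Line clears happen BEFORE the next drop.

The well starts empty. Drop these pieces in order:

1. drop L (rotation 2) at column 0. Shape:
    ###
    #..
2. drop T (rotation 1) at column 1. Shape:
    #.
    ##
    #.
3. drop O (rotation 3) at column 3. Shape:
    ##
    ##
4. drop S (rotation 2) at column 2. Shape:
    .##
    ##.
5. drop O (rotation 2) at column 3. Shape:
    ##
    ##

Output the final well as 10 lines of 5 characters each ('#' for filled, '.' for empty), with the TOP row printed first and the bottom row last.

Drop 1: L rot2 at col 0 lands with bottom-row=0; cleared 0 line(s) (total 0); column heights now [2 2 2 0 0], max=2
Drop 2: T rot1 at col 1 lands with bottom-row=2; cleared 0 line(s) (total 0); column heights now [2 5 4 0 0], max=5
Drop 3: O rot3 at col 3 lands with bottom-row=0; cleared 1 line(s) (total 1); column heights now [1 4 3 1 1], max=4
Drop 4: S rot2 at col 2 lands with bottom-row=3; cleared 0 line(s) (total 1); column heights now [1 4 4 5 5], max=5
Drop 5: O rot2 at col 3 lands with bottom-row=5; cleared 0 line(s) (total 1); column heights now [1 4 4 7 7], max=7

Answer: .....
.....
.....
...##
...##
...##
.###.
.##..
.#...
#..##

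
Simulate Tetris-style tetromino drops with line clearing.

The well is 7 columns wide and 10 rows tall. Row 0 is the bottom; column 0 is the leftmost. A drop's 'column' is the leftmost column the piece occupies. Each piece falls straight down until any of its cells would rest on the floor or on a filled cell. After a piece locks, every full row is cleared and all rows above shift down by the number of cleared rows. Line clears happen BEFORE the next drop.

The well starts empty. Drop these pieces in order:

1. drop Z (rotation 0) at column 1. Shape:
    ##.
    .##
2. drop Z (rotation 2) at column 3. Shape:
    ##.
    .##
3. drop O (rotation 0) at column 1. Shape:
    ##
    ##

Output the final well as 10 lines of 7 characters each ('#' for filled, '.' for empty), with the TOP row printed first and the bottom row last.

Drop 1: Z rot0 at col 1 lands with bottom-row=0; cleared 0 line(s) (total 0); column heights now [0 2 2 1 0 0 0], max=2
Drop 2: Z rot2 at col 3 lands with bottom-row=0; cleared 0 line(s) (total 0); column heights now [0 2 2 2 2 1 0], max=2
Drop 3: O rot0 at col 1 lands with bottom-row=2; cleared 0 line(s) (total 0); column heights now [0 4 4 2 2 1 0], max=4

Answer: .......
.......
.......
.......
.......
.......
.##....
.##....
.####..
..####.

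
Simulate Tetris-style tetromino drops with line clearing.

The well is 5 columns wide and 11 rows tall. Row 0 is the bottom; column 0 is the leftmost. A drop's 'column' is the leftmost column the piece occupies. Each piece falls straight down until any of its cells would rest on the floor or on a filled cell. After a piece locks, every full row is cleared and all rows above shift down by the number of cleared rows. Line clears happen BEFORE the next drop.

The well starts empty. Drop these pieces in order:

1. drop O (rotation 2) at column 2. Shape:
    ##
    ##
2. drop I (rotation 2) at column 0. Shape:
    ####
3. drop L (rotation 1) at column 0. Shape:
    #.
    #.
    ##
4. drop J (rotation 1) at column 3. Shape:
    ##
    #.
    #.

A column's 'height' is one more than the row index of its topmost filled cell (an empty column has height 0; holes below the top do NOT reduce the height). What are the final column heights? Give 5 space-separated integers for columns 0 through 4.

Drop 1: O rot2 at col 2 lands with bottom-row=0; cleared 0 line(s) (total 0); column heights now [0 0 2 2 0], max=2
Drop 2: I rot2 at col 0 lands with bottom-row=2; cleared 0 line(s) (total 0); column heights now [3 3 3 3 0], max=3
Drop 3: L rot1 at col 0 lands with bottom-row=3; cleared 0 line(s) (total 0); column heights now [6 4 3 3 0], max=6
Drop 4: J rot1 at col 3 lands with bottom-row=3; cleared 0 line(s) (total 0); column heights now [6 4 3 6 6], max=6

Answer: 6 4 3 6 6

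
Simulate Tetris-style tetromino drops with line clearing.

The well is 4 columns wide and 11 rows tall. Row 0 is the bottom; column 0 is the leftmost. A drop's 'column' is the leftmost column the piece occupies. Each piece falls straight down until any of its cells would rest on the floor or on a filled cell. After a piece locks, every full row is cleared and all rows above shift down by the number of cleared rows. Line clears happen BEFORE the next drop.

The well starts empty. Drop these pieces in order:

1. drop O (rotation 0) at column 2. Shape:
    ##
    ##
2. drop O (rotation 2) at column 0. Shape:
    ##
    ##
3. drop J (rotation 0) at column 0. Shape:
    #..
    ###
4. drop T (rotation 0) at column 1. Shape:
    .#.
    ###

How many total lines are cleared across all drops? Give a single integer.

Answer: 3

Derivation:
Drop 1: O rot0 at col 2 lands with bottom-row=0; cleared 0 line(s) (total 0); column heights now [0 0 2 2], max=2
Drop 2: O rot2 at col 0 lands with bottom-row=0; cleared 2 line(s) (total 2); column heights now [0 0 0 0], max=0
Drop 3: J rot0 at col 0 lands with bottom-row=0; cleared 0 line(s) (total 2); column heights now [2 1 1 0], max=2
Drop 4: T rot0 at col 1 lands with bottom-row=1; cleared 1 line(s) (total 3); column heights now [1 1 2 0], max=2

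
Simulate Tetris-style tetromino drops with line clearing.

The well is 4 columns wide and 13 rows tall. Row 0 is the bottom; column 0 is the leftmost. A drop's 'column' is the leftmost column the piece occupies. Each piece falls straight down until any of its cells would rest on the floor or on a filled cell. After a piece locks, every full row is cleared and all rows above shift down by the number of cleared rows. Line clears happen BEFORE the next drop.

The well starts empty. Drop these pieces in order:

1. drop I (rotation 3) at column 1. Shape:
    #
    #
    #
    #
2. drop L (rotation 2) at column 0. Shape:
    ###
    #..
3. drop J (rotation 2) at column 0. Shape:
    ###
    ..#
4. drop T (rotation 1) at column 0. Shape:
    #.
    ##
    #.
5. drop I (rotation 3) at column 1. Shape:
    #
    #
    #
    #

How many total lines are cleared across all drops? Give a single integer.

Drop 1: I rot3 at col 1 lands with bottom-row=0; cleared 0 line(s) (total 0); column heights now [0 4 0 0], max=4
Drop 2: L rot2 at col 0 lands with bottom-row=3; cleared 0 line(s) (total 0); column heights now [5 5 5 0], max=5
Drop 3: J rot2 at col 0 lands with bottom-row=5; cleared 0 line(s) (total 0); column heights now [7 7 7 0], max=7
Drop 4: T rot1 at col 0 lands with bottom-row=7; cleared 0 line(s) (total 0); column heights now [10 9 7 0], max=10
Drop 5: I rot3 at col 1 lands with bottom-row=9; cleared 0 line(s) (total 0); column heights now [10 13 7 0], max=13

Answer: 0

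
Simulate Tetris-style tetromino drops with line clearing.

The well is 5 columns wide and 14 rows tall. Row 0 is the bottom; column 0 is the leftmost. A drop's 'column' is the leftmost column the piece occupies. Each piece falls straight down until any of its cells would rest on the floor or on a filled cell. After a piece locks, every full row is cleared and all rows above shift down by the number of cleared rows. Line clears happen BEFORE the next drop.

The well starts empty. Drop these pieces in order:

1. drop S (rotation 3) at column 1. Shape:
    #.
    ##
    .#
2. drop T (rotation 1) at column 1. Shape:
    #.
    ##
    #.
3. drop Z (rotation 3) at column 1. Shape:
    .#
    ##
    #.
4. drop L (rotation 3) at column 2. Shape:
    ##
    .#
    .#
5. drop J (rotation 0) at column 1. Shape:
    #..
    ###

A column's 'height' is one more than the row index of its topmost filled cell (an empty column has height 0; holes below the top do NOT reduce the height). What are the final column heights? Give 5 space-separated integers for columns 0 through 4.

Answer: 0 12 11 11 0

Derivation:
Drop 1: S rot3 at col 1 lands with bottom-row=0; cleared 0 line(s) (total 0); column heights now [0 3 2 0 0], max=3
Drop 2: T rot1 at col 1 lands with bottom-row=3; cleared 0 line(s) (total 0); column heights now [0 6 5 0 0], max=6
Drop 3: Z rot3 at col 1 lands with bottom-row=6; cleared 0 line(s) (total 0); column heights now [0 8 9 0 0], max=9
Drop 4: L rot3 at col 2 lands with bottom-row=7; cleared 0 line(s) (total 0); column heights now [0 8 10 10 0], max=10
Drop 5: J rot0 at col 1 lands with bottom-row=10; cleared 0 line(s) (total 0); column heights now [0 12 11 11 0], max=12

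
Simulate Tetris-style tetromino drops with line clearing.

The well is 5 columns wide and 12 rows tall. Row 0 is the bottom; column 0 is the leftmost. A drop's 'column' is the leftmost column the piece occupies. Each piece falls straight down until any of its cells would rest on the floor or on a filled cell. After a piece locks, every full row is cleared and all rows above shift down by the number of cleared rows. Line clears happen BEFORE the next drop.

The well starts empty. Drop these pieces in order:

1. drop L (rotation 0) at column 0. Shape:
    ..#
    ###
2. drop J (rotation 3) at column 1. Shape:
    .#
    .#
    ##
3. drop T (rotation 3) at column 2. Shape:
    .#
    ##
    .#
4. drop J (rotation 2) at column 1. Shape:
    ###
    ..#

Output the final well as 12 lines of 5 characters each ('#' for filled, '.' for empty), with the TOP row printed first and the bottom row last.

Answer: .....
.....
.....
.###.
...#.
...#.
..##.
..##.
..#..
.##..
..#..
###..

Derivation:
Drop 1: L rot0 at col 0 lands with bottom-row=0; cleared 0 line(s) (total 0); column heights now [1 1 2 0 0], max=2
Drop 2: J rot3 at col 1 lands with bottom-row=2; cleared 0 line(s) (total 0); column heights now [1 3 5 0 0], max=5
Drop 3: T rot3 at col 2 lands with bottom-row=4; cleared 0 line(s) (total 0); column heights now [1 3 6 7 0], max=7
Drop 4: J rot2 at col 1 lands with bottom-row=7; cleared 0 line(s) (total 0); column heights now [1 9 9 9 0], max=9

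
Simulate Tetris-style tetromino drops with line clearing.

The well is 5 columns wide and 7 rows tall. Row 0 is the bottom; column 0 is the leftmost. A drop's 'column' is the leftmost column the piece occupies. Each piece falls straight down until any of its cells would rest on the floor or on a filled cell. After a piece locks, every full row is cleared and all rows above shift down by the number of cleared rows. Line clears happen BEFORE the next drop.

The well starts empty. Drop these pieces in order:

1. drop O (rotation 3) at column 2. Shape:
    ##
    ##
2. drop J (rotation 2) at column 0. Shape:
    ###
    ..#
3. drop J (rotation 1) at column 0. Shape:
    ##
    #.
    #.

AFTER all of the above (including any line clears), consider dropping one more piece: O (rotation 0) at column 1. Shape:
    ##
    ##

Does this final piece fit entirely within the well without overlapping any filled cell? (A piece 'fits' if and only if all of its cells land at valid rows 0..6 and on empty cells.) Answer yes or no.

Answer: no

Derivation:
Drop 1: O rot3 at col 2 lands with bottom-row=0; cleared 0 line(s) (total 0); column heights now [0 0 2 2 0], max=2
Drop 2: J rot2 at col 0 lands with bottom-row=2; cleared 0 line(s) (total 0); column heights now [4 4 4 2 0], max=4
Drop 3: J rot1 at col 0 lands with bottom-row=4; cleared 0 line(s) (total 0); column heights now [7 7 4 2 0], max=7
Test piece O rot0 at col 1 (width 2): heights before test = [7 7 4 2 0]; fits = False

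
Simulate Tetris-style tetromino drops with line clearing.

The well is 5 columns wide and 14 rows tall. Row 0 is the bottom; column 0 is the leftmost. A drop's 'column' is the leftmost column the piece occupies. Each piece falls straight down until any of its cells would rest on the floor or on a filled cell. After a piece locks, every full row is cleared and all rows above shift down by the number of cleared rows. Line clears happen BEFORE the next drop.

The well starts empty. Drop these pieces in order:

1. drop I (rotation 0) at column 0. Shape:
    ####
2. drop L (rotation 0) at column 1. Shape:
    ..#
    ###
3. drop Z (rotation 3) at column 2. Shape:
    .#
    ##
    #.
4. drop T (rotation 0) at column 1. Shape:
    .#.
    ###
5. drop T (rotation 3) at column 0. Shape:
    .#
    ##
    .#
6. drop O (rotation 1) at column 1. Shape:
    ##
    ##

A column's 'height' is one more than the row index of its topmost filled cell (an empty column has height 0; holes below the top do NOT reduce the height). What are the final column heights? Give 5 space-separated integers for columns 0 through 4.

Drop 1: I rot0 at col 0 lands with bottom-row=0; cleared 0 line(s) (total 0); column heights now [1 1 1 1 0], max=1
Drop 2: L rot0 at col 1 lands with bottom-row=1; cleared 0 line(s) (total 0); column heights now [1 2 2 3 0], max=3
Drop 3: Z rot3 at col 2 lands with bottom-row=2; cleared 0 line(s) (total 0); column heights now [1 2 4 5 0], max=5
Drop 4: T rot0 at col 1 lands with bottom-row=5; cleared 0 line(s) (total 0); column heights now [1 6 7 6 0], max=7
Drop 5: T rot3 at col 0 lands with bottom-row=6; cleared 0 line(s) (total 0); column heights now [8 9 7 6 0], max=9
Drop 6: O rot1 at col 1 lands with bottom-row=9; cleared 0 line(s) (total 0); column heights now [8 11 11 6 0], max=11

Answer: 8 11 11 6 0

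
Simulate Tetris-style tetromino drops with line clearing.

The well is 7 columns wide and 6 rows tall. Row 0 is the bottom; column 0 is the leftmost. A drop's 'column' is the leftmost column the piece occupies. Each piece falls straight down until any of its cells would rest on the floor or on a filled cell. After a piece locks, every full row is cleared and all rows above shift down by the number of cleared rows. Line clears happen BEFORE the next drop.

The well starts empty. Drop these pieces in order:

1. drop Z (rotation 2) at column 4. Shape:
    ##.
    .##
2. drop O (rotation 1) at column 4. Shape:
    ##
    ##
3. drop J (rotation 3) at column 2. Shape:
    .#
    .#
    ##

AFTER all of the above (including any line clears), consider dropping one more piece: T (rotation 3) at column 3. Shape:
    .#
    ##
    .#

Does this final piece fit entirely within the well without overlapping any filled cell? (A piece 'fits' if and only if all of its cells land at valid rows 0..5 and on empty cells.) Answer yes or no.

Answer: no

Derivation:
Drop 1: Z rot2 at col 4 lands with bottom-row=0; cleared 0 line(s) (total 0); column heights now [0 0 0 0 2 2 1], max=2
Drop 2: O rot1 at col 4 lands with bottom-row=2; cleared 0 line(s) (total 0); column heights now [0 0 0 0 4 4 1], max=4
Drop 3: J rot3 at col 2 lands with bottom-row=0; cleared 0 line(s) (total 0); column heights now [0 0 1 3 4 4 1], max=4
Test piece T rot3 at col 3 (width 2): heights before test = [0 0 1 3 4 4 1]; fits = False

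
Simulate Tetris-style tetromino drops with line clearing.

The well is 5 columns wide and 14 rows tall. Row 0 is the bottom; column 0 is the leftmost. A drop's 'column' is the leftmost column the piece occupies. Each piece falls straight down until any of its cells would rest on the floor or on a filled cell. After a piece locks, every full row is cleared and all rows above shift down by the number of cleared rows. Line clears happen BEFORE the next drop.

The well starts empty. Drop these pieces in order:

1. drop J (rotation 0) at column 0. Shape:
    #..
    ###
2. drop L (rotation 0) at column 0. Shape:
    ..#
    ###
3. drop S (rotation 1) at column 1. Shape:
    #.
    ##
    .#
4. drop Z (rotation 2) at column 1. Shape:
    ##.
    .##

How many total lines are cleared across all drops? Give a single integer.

Answer: 0

Derivation:
Drop 1: J rot0 at col 0 lands with bottom-row=0; cleared 0 line(s) (total 0); column heights now [2 1 1 0 0], max=2
Drop 2: L rot0 at col 0 lands with bottom-row=2; cleared 0 line(s) (total 0); column heights now [3 3 4 0 0], max=4
Drop 3: S rot1 at col 1 lands with bottom-row=4; cleared 0 line(s) (total 0); column heights now [3 7 6 0 0], max=7
Drop 4: Z rot2 at col 1 lands with bottom-row=6; cleared 0 line(s) (total 0); column heights now [3 8 8 7 0], max=8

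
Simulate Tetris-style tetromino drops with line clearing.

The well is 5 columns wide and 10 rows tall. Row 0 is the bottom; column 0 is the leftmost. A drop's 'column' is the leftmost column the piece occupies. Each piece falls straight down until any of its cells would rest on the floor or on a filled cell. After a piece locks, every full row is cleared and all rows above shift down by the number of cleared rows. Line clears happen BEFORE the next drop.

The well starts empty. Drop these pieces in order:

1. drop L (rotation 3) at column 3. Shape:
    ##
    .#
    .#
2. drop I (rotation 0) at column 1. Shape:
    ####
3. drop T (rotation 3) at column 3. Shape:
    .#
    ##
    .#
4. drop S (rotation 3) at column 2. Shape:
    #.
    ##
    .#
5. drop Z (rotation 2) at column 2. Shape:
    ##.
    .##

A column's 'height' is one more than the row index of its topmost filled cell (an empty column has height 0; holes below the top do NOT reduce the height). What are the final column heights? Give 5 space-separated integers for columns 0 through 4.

Answer: 0 4 10 10 9

Derivation:
Drop 1: L rot3 at col 3 lands with bottom-row=0; cleared 0 line(s) (total 0); column heights now [0 0 0 3 3], max=3
Drop 2: I rot0 at col 1 lands with bottom-row=3; cleared 0 line(s) (total 0); column heights now [0 4 4 4 4], max=4
Drop 3: T rot3 at col 3 lands with bottom-row=4; cleared 0 line(s) (total 0); column heights now [0 4 4 6 7], max=7
Drop 4: S rot3 at col 2 lands with bottom-row=6; cleared 0 line(s) (total 0); column heights now [0 4 9 8 7], max=9
Drop 5: Z rot2 at col 2 lands with bottom-row=8; cleared 0 line(s) (total 0); column heights now [0 4 10 10 9], max=10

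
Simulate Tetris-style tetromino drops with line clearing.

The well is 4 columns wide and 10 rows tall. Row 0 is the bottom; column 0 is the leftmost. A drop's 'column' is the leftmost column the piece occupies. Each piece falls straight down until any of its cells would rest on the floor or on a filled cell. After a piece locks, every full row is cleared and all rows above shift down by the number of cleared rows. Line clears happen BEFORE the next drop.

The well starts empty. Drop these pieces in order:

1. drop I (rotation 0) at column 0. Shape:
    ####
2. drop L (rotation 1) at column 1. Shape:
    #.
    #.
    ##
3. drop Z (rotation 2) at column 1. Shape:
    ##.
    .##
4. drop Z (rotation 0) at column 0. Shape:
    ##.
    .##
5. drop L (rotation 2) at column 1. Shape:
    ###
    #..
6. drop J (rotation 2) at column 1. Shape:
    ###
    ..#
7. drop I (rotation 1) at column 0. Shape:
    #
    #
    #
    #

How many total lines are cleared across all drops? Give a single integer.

Answer: 3

Derivation:
Drop 1: I rot0 at col 0 lands with bottom-row=0; cleared 1 line(s) (total 1); column heights now [0 0 0 0], max=0
Drop 2: L rot1 at col 1 lands with bottom-row=0; cleared 0 line(s) (total 1); column heights now [0 3 1 0], max=3
Drop 3: Z rot2 at col 1 lands with bottom-row=2; cleared 0 line(s) (total 1); column heights now [0 4 4 3], max=4
Drop 4: Z rot0 at col 0 lands with bottom-row=4; cleared 0 line(s) (total 1); column heights now [6 6 5 3], max=6
Drop 5: L rot2 at col 1 lands with bottom-row=6; cleared 0 line(s) (total 1); column heights now [6 8 8 8], max=8
Drop 6: J rot2 at col 1 lands with bottom-row=8; cleared 0 line(s) (total 1); column heights now [6 10 10 10], max=10
Drop 7: I rot1 at col 0 lands with bottom-row=6; cleared 2 line(s) (total 3); column heights now [8 7 5 8], max=8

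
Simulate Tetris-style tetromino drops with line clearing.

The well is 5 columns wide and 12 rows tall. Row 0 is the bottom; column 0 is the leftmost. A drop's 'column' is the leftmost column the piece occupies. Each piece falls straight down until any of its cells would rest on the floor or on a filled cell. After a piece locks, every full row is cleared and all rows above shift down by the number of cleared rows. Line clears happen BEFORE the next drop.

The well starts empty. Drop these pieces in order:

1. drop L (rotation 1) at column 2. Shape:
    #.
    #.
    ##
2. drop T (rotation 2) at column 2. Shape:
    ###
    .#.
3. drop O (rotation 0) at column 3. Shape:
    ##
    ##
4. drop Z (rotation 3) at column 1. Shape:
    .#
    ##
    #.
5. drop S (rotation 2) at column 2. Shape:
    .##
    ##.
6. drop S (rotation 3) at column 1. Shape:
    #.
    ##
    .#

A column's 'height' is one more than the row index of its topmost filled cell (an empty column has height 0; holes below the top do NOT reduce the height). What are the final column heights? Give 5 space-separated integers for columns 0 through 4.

Drop 1: L rot1 at col 2 lands with bottom-row=0; cleared 0 line(s) (total 0); column heights now [0 0 3 1 0], max=3
Drop 2: T rot2 at col 2 lands with bottom-row=2; cleared 0 line(s) (total 0); column heights now [0 0 4 4 4], max=4
Drop 3: O rot0 at col 3 lands with bottom-row=4; cleared 0 line(s) (total 0); column heights now [0 0 4 6 6], max=6
Drop 4: Z rot3 at col 1 lands with bottom-row=3; cleared 0 line(s) (total 0); column heights now [0 5 6 6 6], max=6
Drop 5: S rot2 at col 2 lands with bottom-row=6; cleared 0 line(s) (total 0); column heights now [0 5 7 8 8], max=8
Drop 6: S rot3 at col 1 lands with bottom-row=7; cleared 0 line(s) (total 0); column heights now [0 10 9 8 8], max=10

Answer: 0 10 9 8 8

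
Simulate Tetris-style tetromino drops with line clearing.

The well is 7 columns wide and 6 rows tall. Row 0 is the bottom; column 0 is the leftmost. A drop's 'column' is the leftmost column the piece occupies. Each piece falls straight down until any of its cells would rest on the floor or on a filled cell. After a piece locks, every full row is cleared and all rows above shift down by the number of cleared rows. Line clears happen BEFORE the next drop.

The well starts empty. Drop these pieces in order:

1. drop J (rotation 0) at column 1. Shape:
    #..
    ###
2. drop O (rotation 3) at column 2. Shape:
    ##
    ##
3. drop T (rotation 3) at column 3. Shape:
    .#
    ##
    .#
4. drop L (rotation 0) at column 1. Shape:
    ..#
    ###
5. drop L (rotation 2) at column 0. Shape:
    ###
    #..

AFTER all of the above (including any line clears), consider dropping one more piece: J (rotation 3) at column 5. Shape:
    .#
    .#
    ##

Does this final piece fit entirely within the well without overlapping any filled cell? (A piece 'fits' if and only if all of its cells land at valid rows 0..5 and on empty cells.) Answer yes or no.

Answer: yes

Derivation:
Drop 1: J rot0 at col 1 lands with bottom-row=0; cleared 0 line(s) (total 0); column heights now [0 2 1 1 0 0 0], max=2
Drop 2: O rot3 at col 2 lands with bottom-row=1; cleared 0 line(s) (total 0); column heights now [0 2 3 3 0 0 0], max=3
Drop 3: T rot3 at col 3 lands with bottom-row=2; cleared 0 line(s) (total 0); column heights now [0 2 3 4 5 0 0], max=5
Drop 4: L rot0 at col 1 lands with bottom-row=4; cleared 0 line(s) (total 0); column heights now [0 5 5 6 5 0 0], max=6
Drop 5: L rot2 at col 0 lands with bottom-row=4; cleared 0 line(s) (total 0); column heights now [6 6 6 6 5 0 0], max=6
Test piece J rot3 at col 5 (width 2): heights before test = [6 6 6 6 5 0 0]; fits = True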